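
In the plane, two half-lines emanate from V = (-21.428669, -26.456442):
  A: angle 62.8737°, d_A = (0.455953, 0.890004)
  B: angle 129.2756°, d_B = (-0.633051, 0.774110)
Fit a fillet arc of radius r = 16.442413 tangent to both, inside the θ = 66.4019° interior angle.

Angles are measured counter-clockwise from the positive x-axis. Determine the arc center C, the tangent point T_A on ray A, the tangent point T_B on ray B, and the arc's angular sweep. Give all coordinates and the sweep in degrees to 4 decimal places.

center=(-24.6063,3.4025) T_A=(-9.9725,-4.0945) T_B=(-37.3345,-7.0064) sweep=113.5981

bisector direction at 96.0746° = (-0.105824,0.994385)
center distance |VC| = r/sin(θ/2) = 16.442413/sin(33.2009°) = 30.027576
C = V + |VC|·bis = (-24.6063,3.4025)
T_A = V + ((C−V)·d_A)·d_A = V + 25.1257·d_A = (-9.9725,-4.0945)
T_B = V + ((C−V)·d_B)·d_B = V + 25.1257·d_B = (-37.3345,-7.0064)
sweep = 180° − θ = 113.5981°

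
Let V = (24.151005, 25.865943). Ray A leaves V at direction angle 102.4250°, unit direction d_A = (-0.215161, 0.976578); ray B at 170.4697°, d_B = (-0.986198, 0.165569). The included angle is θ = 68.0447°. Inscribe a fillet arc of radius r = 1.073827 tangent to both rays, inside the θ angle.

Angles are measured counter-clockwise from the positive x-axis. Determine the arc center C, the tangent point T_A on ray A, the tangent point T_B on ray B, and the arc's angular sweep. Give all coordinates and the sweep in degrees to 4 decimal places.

bisector direction at 136.4474° = (-0.724742,0.689021)
center distance |VC| = r/sin(θ/2) = 1.073827/sin(34.0224°) = 1.919206
C = V + |VC|·bis = (22.7601,27.1883)
T_A = V + ((C−V)·d_A)·d_A = V + 1.5907·d_A = (23.8088,27.4194)
T_B = V + ((C−V)·d_B)·d_B = V + 1.5907·d_B = (22.5823,26.1293)
sweep = 180° − θ = 111.9553°

center=(22.7601,27.1883) T_A=(23.8088,27.4194) T_B=(22.5823,26.1293) sweep=111.9553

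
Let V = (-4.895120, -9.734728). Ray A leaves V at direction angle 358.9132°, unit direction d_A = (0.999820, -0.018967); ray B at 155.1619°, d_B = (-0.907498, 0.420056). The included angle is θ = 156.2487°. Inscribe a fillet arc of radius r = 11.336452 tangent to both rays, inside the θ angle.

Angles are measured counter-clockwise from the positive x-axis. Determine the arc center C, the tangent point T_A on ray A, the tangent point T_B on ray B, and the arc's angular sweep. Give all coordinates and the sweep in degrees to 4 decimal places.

bisector direction at 77.0376° = (0.224312,0.974517)
center distance |VC| = r/sin(θ/2) = 11.336452/sin(78.1244°) = 11.584398
C = V + |VC|·bis = (-2.2966,1.5545)
T_A = V + ((C−V)·d_A)·d_A = V + 2.3839·d_A = (-2.5116,-9.7799)
T_B = V + ((C−V)·d_B)·d_B = V + 2.3839·d_B = (-7.0585,-8.7333)
sweep = 180° − θ = 23.7513°

center=(-2.2966,1.5545) T_A=(-2.5116,-9.7799) T_B=(-7.0585,-8.7333) sweep=23.7513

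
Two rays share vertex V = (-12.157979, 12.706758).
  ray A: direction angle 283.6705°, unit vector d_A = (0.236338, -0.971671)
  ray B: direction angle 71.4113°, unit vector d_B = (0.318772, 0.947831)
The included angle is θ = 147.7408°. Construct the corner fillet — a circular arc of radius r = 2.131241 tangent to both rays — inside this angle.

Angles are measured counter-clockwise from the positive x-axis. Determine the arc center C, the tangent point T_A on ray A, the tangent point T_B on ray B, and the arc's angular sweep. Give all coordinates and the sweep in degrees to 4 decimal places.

center=(-9.9414,12.6116) T_A=(-12.0123,12.1079) T_B=(-11.9615,13.2909) sweep=32.2592

bisector direction at 357.5409° = (0.999079,-0.042906)
center distance |VC| = r/sin(θ/2) = 2.131241/sin(73.8704°) = 2.218573
C = V + |VC|·bis = (-9.9414,12.6116)
T_A = V + ((C−V)·d_A)·d_A = V + 0.6163·d_A = (-12.0123,12.1079)
T_B = V + ((C−V)·d_B)·d_B = V + 0.6163·d_B = (-11.9615,13.2909)
sweep = 180° − θ = 32.2592°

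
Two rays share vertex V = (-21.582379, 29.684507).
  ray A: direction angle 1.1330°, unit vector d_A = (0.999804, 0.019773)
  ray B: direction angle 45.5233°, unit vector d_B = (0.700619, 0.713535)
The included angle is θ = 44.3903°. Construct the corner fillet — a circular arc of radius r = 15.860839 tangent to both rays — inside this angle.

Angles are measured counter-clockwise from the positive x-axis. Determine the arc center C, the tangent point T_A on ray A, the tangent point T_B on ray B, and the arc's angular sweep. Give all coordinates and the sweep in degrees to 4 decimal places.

center=(16.9716,46.3109) T_A=(17.2852,30.4532) T_B=(5.6543,57.4233) sweep=135.6097

bisector direction at 23.3282° = (0.918252,0.395997)
center distance |VC| = r/sin(θ/2) = 15.860839/sin(22.1952°) = 41.986282
C = V + |VC|·bis = (16.9716,46.3109)
T_A = V + ((C−V)·d_A)·d_A = V + 38.8752·d_A = (17.2852,30.4532)
T_B = V + ((C−V)·d_B)·d_B = V + 38.8752·d_B = (5.6543,57.4233)
sweep = 180° − θ = 135.6097°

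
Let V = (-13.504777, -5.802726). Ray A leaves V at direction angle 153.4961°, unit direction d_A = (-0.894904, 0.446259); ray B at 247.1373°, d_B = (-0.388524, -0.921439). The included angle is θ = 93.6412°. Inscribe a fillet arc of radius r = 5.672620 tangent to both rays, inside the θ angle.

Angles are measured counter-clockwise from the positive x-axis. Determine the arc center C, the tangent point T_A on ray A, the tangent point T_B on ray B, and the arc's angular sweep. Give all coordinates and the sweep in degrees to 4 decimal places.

bisector direction at 200.3167° = (-0.937788,-0.347209)
center distance |VC| = r/sin(θ/2) = 5.672620/sin(46.8206°) = 7.779081
C = V + |VC|·bis = (-20.7999,-8.5037)
T_A = V + ((C−V)·d_A)·d_A = V + 5.3231·d_A = (-18.2684,-3.4272)
T_B = V + ((C−V)·d_B)·d_B = V + 5.3231·d_B = (-15.5729,-10.7076)
sweep = 180° − θ = 86.3588°

center=(-20.7999,-8.5037) T_A=(-18.2684,-3.4272) T_B=(-15.5729,-10.7076) sweep=86.3588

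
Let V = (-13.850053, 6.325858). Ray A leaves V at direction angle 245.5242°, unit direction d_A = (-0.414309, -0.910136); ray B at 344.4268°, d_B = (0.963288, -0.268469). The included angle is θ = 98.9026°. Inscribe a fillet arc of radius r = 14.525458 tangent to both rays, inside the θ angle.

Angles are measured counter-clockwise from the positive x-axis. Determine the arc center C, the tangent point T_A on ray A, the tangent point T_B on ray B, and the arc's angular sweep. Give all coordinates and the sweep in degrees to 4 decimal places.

center=(-5.7786,-11.0027) T_A=(-18.9988,-4.9847) T_B=(-1.8790,2.9895) sweep=81.0974

bisector direction at 294.9755° = (0.422231,-0.906488)
center distance |VC| = r/sin(θ/2) = 14.525458/sin(49.4513°) = 19.116125
C = V + |VC|·bis = (-5.7786,-11.0027)
T_A = V + ((C−V)·d_A)·d_A = V + 12.4273·d_A = (-18.9988,-4.9847)
T_B = V + ((C−V)·d_B)·d_B = V + 12.4273·d_B = (-1.8790,2.9895)
sweep = 180° − θ = 81.0974°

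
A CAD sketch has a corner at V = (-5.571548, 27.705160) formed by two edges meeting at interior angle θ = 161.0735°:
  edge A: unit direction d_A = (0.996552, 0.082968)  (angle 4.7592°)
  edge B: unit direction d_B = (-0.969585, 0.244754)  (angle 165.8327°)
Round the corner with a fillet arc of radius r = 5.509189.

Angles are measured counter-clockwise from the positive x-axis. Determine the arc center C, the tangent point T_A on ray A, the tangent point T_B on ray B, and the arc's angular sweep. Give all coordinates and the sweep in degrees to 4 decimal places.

bisector direction at 85.2960° = (0.082009,0.996632)
center distance |VC| = r/sin(θ/2) = 5.509189/sin(80.5367°) = 5.585196
C = V + |VC|·bis = (-5.1135,33.2715)
T_A = V + ((C−V)·d_A)·d_A = V + 0.9183·d_A = (-4.6564,27.7813)
T_B = V + ((C−V)·d_B)·d_B = V + 0.9183·d_B = (-6.4619,27.9299)
sweep = 180° − θ = 18.9265°

center=(-5.1135,33.2715) T_A=(-4.6564,27.7813) T_B=(-6.4619,27.9299) sweep=18.9265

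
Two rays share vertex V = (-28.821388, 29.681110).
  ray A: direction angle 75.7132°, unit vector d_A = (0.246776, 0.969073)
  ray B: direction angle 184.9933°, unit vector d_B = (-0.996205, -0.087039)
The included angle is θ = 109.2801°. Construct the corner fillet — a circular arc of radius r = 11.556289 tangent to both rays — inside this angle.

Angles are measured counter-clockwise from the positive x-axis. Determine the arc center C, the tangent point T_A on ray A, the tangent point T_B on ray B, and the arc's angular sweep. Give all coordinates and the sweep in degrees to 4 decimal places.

center=(-37.9966,40.4798) T_A=(-26.7977,37.6280) T_B=(-36.9907,28.9673) sweep=70.7199

bisector direction at 130.3533° = (-0.647498,0.762067)
center distance |VC| = r/sin(θ/2) = 11.556289/sin(54.6401°) = 14.170237
C = V + |VC|·bis = (-37.9966,40.4798)
T_A = V + ((C−V)·d_A)·d_A = V + 8.2005·d_A = (-26.7977,37.6280)
T_B = V + ((C−V)·d_B)·d_B = V + 8.2005·d_B = (-36.9907,28.9673)
sweep = 180° − θ = 70.7199°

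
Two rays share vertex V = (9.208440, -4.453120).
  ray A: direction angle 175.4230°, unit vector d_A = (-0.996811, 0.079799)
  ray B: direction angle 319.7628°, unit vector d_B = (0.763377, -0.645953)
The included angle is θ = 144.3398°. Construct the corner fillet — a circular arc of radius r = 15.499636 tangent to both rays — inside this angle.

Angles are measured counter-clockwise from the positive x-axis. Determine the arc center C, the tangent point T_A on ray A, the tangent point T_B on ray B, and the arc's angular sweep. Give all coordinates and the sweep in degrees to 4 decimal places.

center=(3.0021,-19.5055) T_A=(4.2390,-4.0553) T_B=(13.0142,-7.6734) sweep=35.6602

bisector direction at 247.5929° = (-0.381185,-0.924499)
center distance |VC| = r/sin(θ/2) = 15.499636/sin(72.1699°) = 16.281666
C = V + |VC|·bis = (3.0021,-19.5055)
T_A = V + ((C−V)·d_A)·d_A = V + 4.9854·d_A = (4.2390,-4.0553)
T_B = V + ((C−V)·d_B)·d_B = V + 4.9854·d_B = (13.0142,-7.6734)
sweep = 180° − θ = 35.6602°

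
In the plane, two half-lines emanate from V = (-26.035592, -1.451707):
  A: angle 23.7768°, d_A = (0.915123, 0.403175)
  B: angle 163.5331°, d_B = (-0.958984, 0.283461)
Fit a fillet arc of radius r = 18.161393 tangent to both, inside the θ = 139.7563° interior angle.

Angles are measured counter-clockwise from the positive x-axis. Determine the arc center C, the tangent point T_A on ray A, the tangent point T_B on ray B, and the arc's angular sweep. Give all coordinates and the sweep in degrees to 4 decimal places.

center=(-27.2686,17.8509) T_A=(-19.9464,1.2310) T_B=(-32.4167,0.4344) sweep=40.2437

bisector direction at 93.6550° = (-0.063748,0.997966)
center distance |VC| = r/sin(θ/2) = 18.161393/sin(69.8782°) = 19.341966
C = V + |VC|·bis = (-27.2686,17.8509)
T_A = V + ((C−V)·d_A)·d_A = V + 6.6540·d_A = (-19.9464,1.2310)
T_B = V + ((C−V)·d_B)·d_B = V + 6.6540·d_B = (-32.4167,0.4344)
sweep = 180° − θ = 40.2437°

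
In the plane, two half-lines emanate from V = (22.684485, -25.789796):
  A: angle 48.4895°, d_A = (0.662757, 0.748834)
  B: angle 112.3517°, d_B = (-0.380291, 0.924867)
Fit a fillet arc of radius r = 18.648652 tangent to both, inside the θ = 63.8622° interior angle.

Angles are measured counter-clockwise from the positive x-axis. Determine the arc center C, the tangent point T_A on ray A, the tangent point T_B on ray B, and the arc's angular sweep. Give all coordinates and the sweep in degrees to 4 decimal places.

bisector direction at 80.4206° = (0.166414,0.986056)
center distance |VC| = r/sin(θ/2) = 18.648652/sin(31.9311°) = 35.259377
C = V + |VC|·bis = (28.5521,8.9779)
T_A = V + ((C−V)·d_A)·d_A = V + 29.9241·d_A = (42.5169,-3.3816)
T_B = V + ((C−V)·d_B)·d_B = V + 29.9241·d_B = (11.3046,1.8860)
sweep = 180° − θ = 116.1378°

center=(28.5521,8.9779) T_A=(42.5169,-3.3816) T_B=(11.3046,1.8860) sweep=116.1378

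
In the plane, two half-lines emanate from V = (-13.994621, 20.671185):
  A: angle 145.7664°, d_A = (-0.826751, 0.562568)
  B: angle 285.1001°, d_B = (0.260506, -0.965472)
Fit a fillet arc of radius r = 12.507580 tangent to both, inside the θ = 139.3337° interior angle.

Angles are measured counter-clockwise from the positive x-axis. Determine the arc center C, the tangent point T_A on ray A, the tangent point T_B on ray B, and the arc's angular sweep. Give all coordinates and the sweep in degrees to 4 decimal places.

center=(-24.8629,12.9380) T_A=(-17.8265,23.2786) T_B=(-12.7872,16.1963) sweep=40.6663

bisector direction at 215.4333° = (-0.814791,-0.579754)
center distance |VC| = r/sin(θ/2) = 12.507580/sin(69.6668°) = 13.338743
C = V + |VC|·bis = (-24.8629,12.9380)
T_A = V + ((C−V)·d_A)·d_A = V + 4.6349·d_A = (-17.8265,23.2786)
T_B = V + ((C−V)·d_B)·d_B = V + 4.6349·d_B = (-12.7872,16.1963)
sweep = 180° − θ = 40.6663°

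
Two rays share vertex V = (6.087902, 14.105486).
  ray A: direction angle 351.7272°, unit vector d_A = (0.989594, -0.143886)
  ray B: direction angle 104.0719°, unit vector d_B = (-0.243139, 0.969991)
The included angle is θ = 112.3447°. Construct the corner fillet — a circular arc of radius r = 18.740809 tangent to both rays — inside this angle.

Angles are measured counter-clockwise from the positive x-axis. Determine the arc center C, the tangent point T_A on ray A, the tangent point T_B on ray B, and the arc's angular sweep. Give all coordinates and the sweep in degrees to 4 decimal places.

center=(21.2127,30.8442) T_A=(18.5162,12.2984) T_B=(3.0343,26.2876) sweep=67.6553

bisector direction at 47.8995° = (0.670432,0.741971)
center distance |VC| = r/sin(θ/2) = 18.740809/sin(56.1724°) = 22.559829
C = V + |VC|·bis = (21.2127,30.8442)
T_A = V + ((C−V)·d_A)·d_A = V + 12.5590·d_A = (18.5162,12.2984)
T_B = V + ((C−V)·d_B)·d_B = V + 12.5590·d_B = (3.0343,26.2876)
sweep = 180° − θ = 67.6553°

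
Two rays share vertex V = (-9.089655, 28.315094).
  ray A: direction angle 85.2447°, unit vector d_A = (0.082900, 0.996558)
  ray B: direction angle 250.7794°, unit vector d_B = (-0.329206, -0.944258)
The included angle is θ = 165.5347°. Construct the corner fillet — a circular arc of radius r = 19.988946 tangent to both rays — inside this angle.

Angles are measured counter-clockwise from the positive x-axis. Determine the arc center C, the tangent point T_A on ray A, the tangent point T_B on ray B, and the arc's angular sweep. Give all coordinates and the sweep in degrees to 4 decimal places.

center=(-28.7995,32.5002) T_A=(-8.8794,30.8431) T_B=(-9.9248,25.9197) sweep=14.4653

bisector direction at 168.0120° = (-0.978191,0.207706)
center distance |VC| = r/sin(θ/2) = 19.988946/sin(82.7673°) = 20.149271
C = V + |VC|·bis = (-28.7995,32.5002)
T_A = V + ((C−V)·d_A)·d_A = V + 2.5368·d_A = (-8.8794,30.8431)
T_B = V + ((C−V)·d_B)·d_B = V + 2.5368·d_B = (-9.9248,25.9197)
sweep = 180° − θ = 14.4653°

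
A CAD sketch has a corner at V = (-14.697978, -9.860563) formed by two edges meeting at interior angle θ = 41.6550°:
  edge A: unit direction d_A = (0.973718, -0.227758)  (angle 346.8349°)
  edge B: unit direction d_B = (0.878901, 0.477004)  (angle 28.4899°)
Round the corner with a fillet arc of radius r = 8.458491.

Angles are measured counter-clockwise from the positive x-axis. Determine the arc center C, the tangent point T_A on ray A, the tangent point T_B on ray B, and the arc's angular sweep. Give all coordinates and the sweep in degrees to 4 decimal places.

bisector direction at 7.6624° = (0.991071,0.133336)
center distance |VC| = r/sin(θ/2) = 8.458491/sin(20.8275°) = 23.789503
C = V + |VC|·bis = (8.8791,-6.6886)
T_A = V + ((C−V)·d_A)·d_A = V + 22.2350·d_A = (6.9526,-14.9248)
T_B = V + ((C−V)·d_B)·d_B = V + 22.2350·d_B = (4.8444,0.7456)
sweep = 180° − θ = 138.3450°

center=(8.8791,-6.6886) T_A=(6.9526,-14.9248) T_B=(4.8444,0.7456) sweep=138.3450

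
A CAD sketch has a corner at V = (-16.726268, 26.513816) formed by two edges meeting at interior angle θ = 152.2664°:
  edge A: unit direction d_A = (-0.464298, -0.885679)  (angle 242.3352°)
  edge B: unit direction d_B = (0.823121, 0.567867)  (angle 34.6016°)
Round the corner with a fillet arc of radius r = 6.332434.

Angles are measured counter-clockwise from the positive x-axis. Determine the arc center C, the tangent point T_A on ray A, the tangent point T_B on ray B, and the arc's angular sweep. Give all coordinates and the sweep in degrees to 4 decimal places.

bisector direction at 318.4684° = (0.748590,-0.663033)
center distance |VC| = r/sin(θ/2) = 6.332434/sin(76.1332°) = 6.522530
C = V + |VC|·bis = (-11.8436,22.1892)
T_A = V + ((C−V)·d_A)·d_A = V + 1.5632·d_A = (-17.4521,25.1293)
T_B = V + ((C−V)·d_B)·d_B = V + 1.5632·d_B = (-15.4395,27.4015)
sweep = 180° − θ = 27.7336°

center=(-11.8436,22.1892) T_A=(-17.4521,25.1293) T_B=(-15.4395,27.4015) sweep=27.7336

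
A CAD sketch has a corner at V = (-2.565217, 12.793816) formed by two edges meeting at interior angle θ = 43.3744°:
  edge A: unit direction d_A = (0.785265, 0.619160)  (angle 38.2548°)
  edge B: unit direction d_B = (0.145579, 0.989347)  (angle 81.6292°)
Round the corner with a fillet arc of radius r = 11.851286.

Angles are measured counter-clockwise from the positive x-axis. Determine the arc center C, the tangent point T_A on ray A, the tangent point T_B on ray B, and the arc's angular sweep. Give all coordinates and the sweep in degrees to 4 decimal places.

center=(13.4981,40.5514) T_A=(20.8360,31.2450) T_B=(1.7731,42.2767) sweep=136.6256

bisector direction at 59.9420° = (0.500876,0.865519)
center distance |VC| = r/sin(θ/2) = 11.851286/sin(21.6872°) = 32.070445
C = V + |VC|·bis = (13.4981,40.5514)
T_A = V + ((C−V)·d_A)·d_A = V + 29.8003·d_A = (20.8360,31.2450)
T_B = V + ((C−V)·d_B)·d_B = V + 29.8003·d_B = (1.7731,42.2767)
sweep = 180° − θ = 136.6256°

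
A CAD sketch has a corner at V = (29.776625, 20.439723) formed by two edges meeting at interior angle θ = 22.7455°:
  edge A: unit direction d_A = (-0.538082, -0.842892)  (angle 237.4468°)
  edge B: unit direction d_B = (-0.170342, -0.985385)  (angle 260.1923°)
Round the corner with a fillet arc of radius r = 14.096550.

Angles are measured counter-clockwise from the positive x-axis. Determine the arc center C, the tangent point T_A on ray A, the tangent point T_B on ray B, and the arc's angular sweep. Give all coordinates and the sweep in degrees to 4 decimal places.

center=(3.9480,-46.2179) T_A=(-7.9339,-38.6328) T_B=(17.8385,-48.6191) sweep=157.2545

bisector direction at 248.8195° = (-0.361306,-0.932447)
center distance |VC| = r/sin(θ/2) = 14.096550/sin(11.3727°) = 71.486746
C = V + |VC|·bis = (3.9480,-46.2179)
T_A = V + ((C−V)·d_A)·d_A = V + 70.0831·d_A = (-7.9339,-38.6328)
T_B = V + ((C−V)·d_B)·d_B = V + 70.0831·d_B = (17.8385,-48.6191)
sweep = 180° − θ = 157.2545°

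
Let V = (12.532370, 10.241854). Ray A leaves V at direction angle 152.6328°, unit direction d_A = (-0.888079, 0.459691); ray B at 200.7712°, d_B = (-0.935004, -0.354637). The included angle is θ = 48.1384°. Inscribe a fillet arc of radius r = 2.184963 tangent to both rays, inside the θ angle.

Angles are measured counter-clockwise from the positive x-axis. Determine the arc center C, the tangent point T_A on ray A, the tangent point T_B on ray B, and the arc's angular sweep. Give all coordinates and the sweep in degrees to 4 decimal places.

center=(7.1838,10.5501) T_A=(8.1882,12.4905) T_B=(7.9587,8.5071) sweep=131.8616

bisector direction at 176.7020° = (-0.998344,0.057529)
center distance |VC| = r/sin(θ/2) = 2.184963/sin(24.0692°) = 5.357406
C = V + |VC|·bis = (7.1838,10.5501)
T_A = V + ((C−V)·d_A)·d_A = V + 4.8916·d_A = (8.1882,12.4905)
T_B = V + ((C−V)·d_B)·d_B = V + 4.8916·d_B = (7.9587,8.5071)
sweep = 180° − θ = 131.8616°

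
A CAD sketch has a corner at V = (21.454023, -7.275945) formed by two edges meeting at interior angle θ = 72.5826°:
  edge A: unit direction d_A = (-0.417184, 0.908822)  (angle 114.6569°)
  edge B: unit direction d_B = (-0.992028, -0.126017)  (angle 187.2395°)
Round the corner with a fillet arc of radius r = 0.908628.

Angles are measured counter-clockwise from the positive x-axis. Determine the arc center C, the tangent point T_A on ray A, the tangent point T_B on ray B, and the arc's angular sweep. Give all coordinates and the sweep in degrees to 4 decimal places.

bisector direction at 150.9482° = (-0.874181,0.485600)
center distance |VC| = r/sin(θ/2) = 0.908628/sin(36.2913°) = 1.535128
C = V + |VC|·bis = (20.1120,-6.5305)
T_A = V + ((C−V)·d_A)·d_A = V + 1.2373·d_A = (20.9378,-6.1514)
T_B = V + ((C−V)·d_B)·d_B = V + 1.2373·d_B = (20.2265,-7.4319)
sweep = 180° − θ = 107.4174°

center=(20.1120,-6.5305) T_A=(20.9378,-6.1514) T_B=(20.2265,-7.4319) sweep=107.4174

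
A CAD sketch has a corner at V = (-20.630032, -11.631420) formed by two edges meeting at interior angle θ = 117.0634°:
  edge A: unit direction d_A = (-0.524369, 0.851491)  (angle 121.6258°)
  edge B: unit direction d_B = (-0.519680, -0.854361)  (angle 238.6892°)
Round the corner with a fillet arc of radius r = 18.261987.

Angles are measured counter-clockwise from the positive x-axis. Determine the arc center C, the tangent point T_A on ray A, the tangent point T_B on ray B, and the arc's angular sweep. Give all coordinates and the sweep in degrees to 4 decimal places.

bisector direction at 180.1575° = (-0.999996,-0.002749)
center distance |VC| = r/sin(θ/2) = 18.261987/sin(58.5317°) = 21.410908
C = V + |VC|·bis = (-42.0409,-11.6903)
T_A = V + ((C−V)·d_A)·d_A = V + 11.1771·d_A = (-26.4909,-2.1142)
T_B = V + ((C−V)·d_B)·d_B = V + 11.1771·d_B = (-26.4385,-21.1807)
sweep = 180° − θ = 62.9366°

center=(-42.0409,-11.6903) T_A=(-26.4909,-2.1142) T_B=(-26.4385,-21.1807) sweep=62.9366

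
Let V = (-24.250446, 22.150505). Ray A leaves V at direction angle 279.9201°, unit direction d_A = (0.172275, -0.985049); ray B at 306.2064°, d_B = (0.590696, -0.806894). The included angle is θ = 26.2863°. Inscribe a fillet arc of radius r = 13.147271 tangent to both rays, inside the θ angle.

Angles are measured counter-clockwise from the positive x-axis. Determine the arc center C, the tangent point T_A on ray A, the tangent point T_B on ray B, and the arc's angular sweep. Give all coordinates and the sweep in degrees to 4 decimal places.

bisector direction at 293.0632° = (0.391747,-0.920073)
center distance |VC| = r/sin(θ/2) = 13.147271/sin(13.1432°) = 57.819492
C = V + |VC|·bis = (-1.5998,-31.0476)
T_A = V + ((C−V)·d_A)·d_A = V + 56.3049·d_A = (-14.5505,-33.3126)
T_B = V + ((C−V)·d_B)·d_B = V + 56.3049·d_B = (9.0086,-23.2816)
sweep = 180° − θ = 153.7137°

center=(-1.5998,-31.0476) T_A=(-14.5505,-33.3126) T_B=(9.0086,-23.2816) sweep=153.7137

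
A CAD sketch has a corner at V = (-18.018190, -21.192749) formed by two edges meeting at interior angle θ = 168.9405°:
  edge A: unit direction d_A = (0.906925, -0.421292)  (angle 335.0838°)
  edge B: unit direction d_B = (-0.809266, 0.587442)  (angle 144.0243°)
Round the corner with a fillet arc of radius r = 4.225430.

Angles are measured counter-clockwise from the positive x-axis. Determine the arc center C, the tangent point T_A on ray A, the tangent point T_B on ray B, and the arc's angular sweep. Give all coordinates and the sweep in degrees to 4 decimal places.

center=(-15.8670,-17.5329) T_A=(-17.6472,-21.3651) T_B=(-18.3492,-20.9524) sweep=11.0595

bisector direction at 59.5541° = (0.506725,0.862108)
center distance |VC| = r/sin(θ/2) = 4.225430/sin(84.4702°) = 4.245186
C = V + |VC|·bis = (-15.8670,-17.5329)
T_A = V + ((C−V)·d_A)·d_A = V + 0.4091·d_A = (-17.6472,-21.3651)
T_B = V + ((C−V)·d_B)·d_B = V + 0.4091·d_B = (-18.3492,-20.9524)
sweep = 180° − θ = 11.0595°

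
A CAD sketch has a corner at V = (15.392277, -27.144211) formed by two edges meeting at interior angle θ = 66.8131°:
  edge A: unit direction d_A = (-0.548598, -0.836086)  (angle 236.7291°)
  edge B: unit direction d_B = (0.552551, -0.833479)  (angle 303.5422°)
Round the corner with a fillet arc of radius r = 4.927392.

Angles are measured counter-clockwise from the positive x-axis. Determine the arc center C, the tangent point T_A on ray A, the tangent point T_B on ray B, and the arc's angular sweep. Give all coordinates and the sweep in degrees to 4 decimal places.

center=(15.4135,-36.0937) T_A=(11.2937,-33.3905) T_B=(19.5203,-33.3711) sweep=113.1869

bisector direction at 270.1356° = (0.002368,-0.999997)
center distance |VC| = r/sin(θ/2) = 4.927392/sin(33.4066°) = 8.949519
C = V + |VC|·bis = (15.4135,-36.0937)
T_A = V + ((C−V)·d_A)·d_A = V + 7.4709·d_A = (11.2937,-33.3905)
T_B = V + ((C−V)·d_B)·d_B = V + 7.4709·d_B = (19.5203,-33.3711)
sweep = 180° − θ = 113.1869°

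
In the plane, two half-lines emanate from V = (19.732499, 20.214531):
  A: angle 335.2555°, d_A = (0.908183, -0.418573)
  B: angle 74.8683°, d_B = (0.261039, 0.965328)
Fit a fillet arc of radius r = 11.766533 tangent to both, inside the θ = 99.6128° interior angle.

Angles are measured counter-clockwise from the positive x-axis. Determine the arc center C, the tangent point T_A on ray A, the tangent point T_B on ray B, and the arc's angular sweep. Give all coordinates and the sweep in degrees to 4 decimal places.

center=(33.6861,26.7396) T_A=(28.7610,16.0534) T_B=(22.3275,29.8111) sweep=80.3872

bisector direction at 25.0619° = (0.905851,0.423597)
center distance |VC| = r/sin(θ/2) = 11.766533/sin(49.8064°) = 15.403880
C = V + |VC|·bis = (33.6861,26.7396)
T_A = V + ((C−V)·d_A)·d_A = V + 9.9412·d_A = (28.7610,16.0534)
T_B = V + ((C−V)·d_B)·d_B = V + 9.9412·d_B = (22.3275,29.8111)
sweep = 180° − θ = 80.3872°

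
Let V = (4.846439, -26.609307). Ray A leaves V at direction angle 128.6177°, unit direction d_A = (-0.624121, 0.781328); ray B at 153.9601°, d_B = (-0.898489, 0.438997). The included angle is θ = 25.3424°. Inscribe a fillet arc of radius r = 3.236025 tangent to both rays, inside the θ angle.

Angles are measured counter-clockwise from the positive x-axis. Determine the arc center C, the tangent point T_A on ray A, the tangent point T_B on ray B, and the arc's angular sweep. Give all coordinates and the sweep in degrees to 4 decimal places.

bisector direction at 141.2889° = (-0.780309,0.625394)
center distance |VC| = r/sin(θ/2) = 3.236025/sin(12.6712°) = 14.752401
C = V + |VC|·bis = (-6.6650,-17.3832)
T_A = V + ((C−V)·d_A)·d_A = V + 14.3931·d_A = (-4.1366,-15.3636)
T_B = V + ((C−V)·d_B)·d_B = V + 14.3931·d_B = (-8.0856,-20.2908)
sweep = 180° − θ = 154.6576°

center=(-6.6650,-17.3832) T_A=(-4.1366,-15.3636) T_B=(-8.0856,-20.2908) sweep=154.6576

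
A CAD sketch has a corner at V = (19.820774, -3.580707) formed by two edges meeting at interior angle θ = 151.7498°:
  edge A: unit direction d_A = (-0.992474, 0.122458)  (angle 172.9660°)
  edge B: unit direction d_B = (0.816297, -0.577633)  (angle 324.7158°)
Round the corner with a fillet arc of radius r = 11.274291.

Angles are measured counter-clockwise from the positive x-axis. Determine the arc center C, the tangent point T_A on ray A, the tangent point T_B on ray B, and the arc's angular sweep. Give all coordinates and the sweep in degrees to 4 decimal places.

center=(15.6243,-14.4227) T_A=(17.0050,-3.2333) T_B=(22.1367,-5.2195) sweep=28.2502

bisector direction at 248.8409° = (-0.360959,-0.932582)
center distance |VC| = r/sin(θ/2) = 11.274291/sin(75.8749°) = 11.625795
C = V + |VC|·bis = (15.6243,-14.4227)
T_A = V + ((C−V)·d_A)·d_A = V + 2.8372·d_A = (17.0050,-3.2333)
T_B = V + ((C−V)·d_B)·d_B = V + 2.8372·d_B = (22.1367,-5.2195)
sweep = 180° − θ = 28.2502°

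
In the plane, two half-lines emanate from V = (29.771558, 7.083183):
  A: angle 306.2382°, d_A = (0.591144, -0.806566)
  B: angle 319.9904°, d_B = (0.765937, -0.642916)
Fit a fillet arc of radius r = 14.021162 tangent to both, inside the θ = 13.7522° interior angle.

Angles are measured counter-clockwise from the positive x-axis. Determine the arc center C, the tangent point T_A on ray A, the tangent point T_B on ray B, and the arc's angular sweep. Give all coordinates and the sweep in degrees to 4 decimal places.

center=(109.8136,-78.4088) T_A=(98.5046,-86.6973) T_B=(118.8280,-67.6695) sweep=166.2478

bisector direction at 313.1143° = (0.683456,-0.729992)
center distance |VC| = r/sin(θ/2) = 14.021162/sin(6.8761°) = 117.113631
C = V + |VC|·bis = (109.8136,-78.4088)
T_A = V + ((C−V)·d_A)·d_A = V + 116.2713·d_A = (98.5046,-86.6973)
T_B = V + ((C−V)·d_B)·d_B = V + 116.2713·d_B = (118.8280,-67.6695)
sweep = 180° − θ = 166.2478°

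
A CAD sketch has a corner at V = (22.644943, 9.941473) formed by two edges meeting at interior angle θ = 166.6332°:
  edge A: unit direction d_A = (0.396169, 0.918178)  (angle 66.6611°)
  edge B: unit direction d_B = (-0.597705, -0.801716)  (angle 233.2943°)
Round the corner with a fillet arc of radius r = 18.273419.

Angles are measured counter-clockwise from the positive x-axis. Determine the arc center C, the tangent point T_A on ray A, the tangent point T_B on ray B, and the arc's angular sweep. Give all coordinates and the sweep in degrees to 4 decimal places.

center=(6.7150,19.1469) T_A=(23.4932,11.9075) T_B=(21.3651,8.2248) sweep=13.3668

bisector direction at 149.9777° = (-0.865831,0.500337)
center distance |VC| = r/sin(θ/2) = 18.273419/sin(83.3166°) = 18.398447
C = V + |VC|·bis = (6.7150,19.1469)
T_A = V + ((C−V)·d_A)·d_A = V + 2.1413·d_A = (23.4932,11.9075)
T_B = V + ((C−V)·d_B)·d_B = V + 2.1413·d_B = (21.3651,8.2248)
sweep = 180° − θ = 13.3668°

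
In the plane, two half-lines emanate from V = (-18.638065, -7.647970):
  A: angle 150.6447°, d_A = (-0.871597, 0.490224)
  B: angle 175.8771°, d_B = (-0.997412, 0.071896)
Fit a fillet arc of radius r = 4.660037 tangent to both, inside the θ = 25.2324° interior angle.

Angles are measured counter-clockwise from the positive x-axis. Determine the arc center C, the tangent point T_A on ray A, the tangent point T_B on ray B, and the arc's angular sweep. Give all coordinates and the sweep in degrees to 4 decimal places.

bisector direction at 163.2609° = (-0.957626,0.288014)
center distance |VC| = r/sin(θ/2) = 4.660037/sin(12.6162°) = 21.335293
C = V + |VC|·bis = (-39.0693,-1.5031)
T_A = V + ((C−V)·d_A)·d_A = V + 20.8202·d_A = (-36.7848,2.5586)
T_B = V + ((C−V)·d_B)·d_B = V + 20.8202·d_B = (-39.4043,-6.1511)
sweep = 180° − θ = 154.7676°

center=(-39.0693,-1.5031) T_A=(-36.7848,2.5586) T_B=(-39.4043,-6.1511) sweep=154.7676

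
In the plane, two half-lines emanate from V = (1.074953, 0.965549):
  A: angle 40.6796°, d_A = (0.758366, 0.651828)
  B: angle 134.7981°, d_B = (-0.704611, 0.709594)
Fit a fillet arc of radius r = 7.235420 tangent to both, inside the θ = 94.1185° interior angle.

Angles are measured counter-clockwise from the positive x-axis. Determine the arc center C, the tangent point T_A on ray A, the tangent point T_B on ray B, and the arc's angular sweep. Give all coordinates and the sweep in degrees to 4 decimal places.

center=(1.4649,10.8415) T_A=(6.1812,5.3544) T_B=(-3.6693,5.7434) sweep=85.8815

bisector direction at 87.7388° = (0.039454,0.999221)
center distance |VC| = r/sin(θ/2) = 7.235420/sin(47.0592°) = 9.883663
C = V + |VC|·bis = (1.4649,10.8415)
T_A = V + ((C−V)·d_A)·d_A = V + 6.7332·d_A = (6.1812,5.3544)
T_B = V + ((C−V)·d_B)·d_B = V + 6.7332·d_B = (-3.6693,5.7434)
sweep = 180° − θ = 85.8815°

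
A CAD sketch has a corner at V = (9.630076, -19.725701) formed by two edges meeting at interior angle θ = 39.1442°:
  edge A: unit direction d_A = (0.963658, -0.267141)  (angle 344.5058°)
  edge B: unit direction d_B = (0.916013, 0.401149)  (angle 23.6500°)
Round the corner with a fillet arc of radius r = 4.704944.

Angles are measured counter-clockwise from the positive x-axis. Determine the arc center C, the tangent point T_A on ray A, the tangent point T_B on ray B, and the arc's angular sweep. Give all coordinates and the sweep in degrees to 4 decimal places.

center=(23.6394,-18.7269) T_A=(22.3825,-23.2609) T_B=(21.7520,-14.4171) sweep=140.8558

bisector direction at 4.0779° = (0.997468,0.071113)
center distance |VC| = r/sin(θ/2) = 4.704944/sin(19.5721°) = 14.044911
C = V + |VC|·bis = (23.6394,-18.7269)
T_A = V + ((C−V)·d_A)·d_A = V + 13.2334·d_A = (22.3825,-23.2609)
T_B = V + ((C−V)·d_B)·d_B = V + 13.2334·d_B = (21.7520,-14.4171)
sweep = 180° − θ = 140.8558°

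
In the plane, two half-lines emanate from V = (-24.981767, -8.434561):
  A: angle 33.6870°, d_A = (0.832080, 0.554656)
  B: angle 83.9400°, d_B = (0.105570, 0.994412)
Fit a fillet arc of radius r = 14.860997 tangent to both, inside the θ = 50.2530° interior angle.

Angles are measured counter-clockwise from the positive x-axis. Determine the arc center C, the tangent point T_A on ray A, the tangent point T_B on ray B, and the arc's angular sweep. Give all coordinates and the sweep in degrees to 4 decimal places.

center=(-6.8587,21.5062) T_A=(1.3841,9.1406) T_B=(-21.6366,23.0750) sweep=129.7470

bisector direction at 58.8135° = (0.517825,0.855486)
center distance |VC| = r/sin(θ/2) = 14.860997/sin(25.1265°) = 34.998492
C = V + |VC|·bis = (-6.8587,21.5062)
T_A = V + ((C−V)·d_A)·d_A = V + 31.6867·d_A = (1.3841,9.1406)
T_B = V + ((C−V)·d_B)·d_B = V + 31.6867·d_B = (-21.6366,23.0750)
sweep = 180° − θ = 129.7470°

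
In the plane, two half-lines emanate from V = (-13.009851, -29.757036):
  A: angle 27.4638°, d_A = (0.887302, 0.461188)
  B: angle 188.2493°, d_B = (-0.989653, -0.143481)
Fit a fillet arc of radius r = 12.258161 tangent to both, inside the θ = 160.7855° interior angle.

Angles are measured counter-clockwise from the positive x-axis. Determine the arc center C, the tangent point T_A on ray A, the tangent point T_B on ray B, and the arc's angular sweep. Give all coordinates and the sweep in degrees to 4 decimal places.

bisector direction at 107.8565° = (-0.306635,0.951827)
center distance |VC| = r/sin(θ/2) = 12.258161/sin(80.3928°) = 12.432528
C = V + |VC|·bis = (-16.8221,-17.9234)
T_A = V + ((C−V)·d_A)·d_A = V + 2.0749·d_A = (-11.1688,-28.8001)
T_B = V + ((C−V)·d_B)·d_B = V + 2.0749·d_B = (-15.0633,-30.0547)
sweep = 180° − θ = 19.2145°

center=(-16.8221,-17.9234) T_A=(-11.1688,-28.8001) T_B=(-15.0633,-30.0547) sweep=19.2145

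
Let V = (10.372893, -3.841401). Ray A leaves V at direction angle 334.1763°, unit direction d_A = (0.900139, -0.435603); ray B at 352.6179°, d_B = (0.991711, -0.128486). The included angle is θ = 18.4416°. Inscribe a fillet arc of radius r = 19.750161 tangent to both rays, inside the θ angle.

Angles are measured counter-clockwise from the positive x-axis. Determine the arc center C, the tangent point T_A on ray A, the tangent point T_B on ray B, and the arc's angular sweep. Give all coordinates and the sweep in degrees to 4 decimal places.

bisector direction at 343.3971° = (0.958308,-0.285737)
center distance |VC| = r/sin(θ/2) = 19.750161/sin(9.2208°) = 123.253983
C = V + |VC|·bis = (128.4882,-39.0596)
T_A = V + ((C−V)·d_A)·d_A = V + 121.6613·d_A = (119.8849,-56.8375)
T_B = V + ((C−V)·d_B)·d_B = V + 121.6613·d_B = (131.0258,-19.4731)
sweep = 180° − θ = 161.5584°

center=(128.4882,-39.0596) T_A=(119.8849,-56.8375) T_B=(131.0258,-19.4731) sweep=161.5584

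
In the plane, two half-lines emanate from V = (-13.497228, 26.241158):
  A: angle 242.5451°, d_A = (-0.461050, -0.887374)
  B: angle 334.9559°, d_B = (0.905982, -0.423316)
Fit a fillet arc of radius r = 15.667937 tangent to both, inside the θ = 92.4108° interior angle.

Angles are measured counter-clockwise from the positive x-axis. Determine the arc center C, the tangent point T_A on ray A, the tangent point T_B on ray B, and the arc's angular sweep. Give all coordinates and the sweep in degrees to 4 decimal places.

center=(-6.5199,5.6872) T_A=(-20.4232,12.9109) T_B=(0.1126,19.8820) sweep=87.5892

bisector direction at 288.7505° = (0.321448,-0.946927)
center distance |VC| = r/sin(θ/2) = 15.667937/sin(46.2054°) = 21.705991
C = V + |VC|·bis = (-6.5199,5.6872)
T_A = V + ((C−V)·d_A)·d_A = V + 15.0222·d_A = (-20.4232,12.9109)
T_B = V + ((C−V)·d_B)·d_B = V + 15.0222·d_B = (0.1126,19.8820)
sweep = 180° − θ = 87.5892°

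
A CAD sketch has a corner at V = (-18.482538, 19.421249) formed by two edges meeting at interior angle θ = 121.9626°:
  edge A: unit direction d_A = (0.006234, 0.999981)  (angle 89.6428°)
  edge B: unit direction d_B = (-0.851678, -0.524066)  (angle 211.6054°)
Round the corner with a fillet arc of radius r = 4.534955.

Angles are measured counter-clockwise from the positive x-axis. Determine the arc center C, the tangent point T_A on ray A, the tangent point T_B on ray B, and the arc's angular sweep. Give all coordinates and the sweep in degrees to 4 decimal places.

center=(-23.0017,21.9652) T_A=(-18.4669,21.9369) T_B=(-20.6251,18.1029) sweep=58.0374

bisector direction at 150.6241° = (-0.871420,0.490537)
center distance |VC| = r/sin(θ/2) = 4.534955/sin(60.9813°) = 5.185998
C = V + |VC|·bis = (-23.0017,21.9652)
T_A = V + ((C−V)·d_A)·d_A = V + 2.5157·d_A = (-18.4669,21.9369)
T_B = V + ((C−V)·d_B)·d_B = V + 2.5157·d_B = (-20.6251,18.1029)
sweep = 180° − θ = 58.0374°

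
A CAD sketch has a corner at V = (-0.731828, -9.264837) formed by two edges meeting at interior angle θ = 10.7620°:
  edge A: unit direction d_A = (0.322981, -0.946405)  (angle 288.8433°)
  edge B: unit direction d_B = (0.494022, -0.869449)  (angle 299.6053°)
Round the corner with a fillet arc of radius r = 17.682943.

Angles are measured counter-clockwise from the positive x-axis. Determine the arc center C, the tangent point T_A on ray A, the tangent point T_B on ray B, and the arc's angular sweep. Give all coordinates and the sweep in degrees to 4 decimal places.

center=(76.6368,-181.2227) T_A=(59.9015,-186.9339) T_B=(92.0112,-172.4869) sweep=169.2380

bisector direction at 294.2243° = (0.410310,-0.911946)
center distance |VC| = r/sin(θ/2) = 17.682943/sin(5.3810°) = 188.561405
C = V + |VC|·bis = (76.6368,-181.2227)
T_A = V + ((C−V)·d_A)·d_A = V + 187.7304·d_A = (59.9015,-186.9339)
T_B = V + ((C−V)·d_B)·d_B = V + 187.7304·d_B = (92.0112,-172.4869)
sweep = 180° − θ = 169.2380°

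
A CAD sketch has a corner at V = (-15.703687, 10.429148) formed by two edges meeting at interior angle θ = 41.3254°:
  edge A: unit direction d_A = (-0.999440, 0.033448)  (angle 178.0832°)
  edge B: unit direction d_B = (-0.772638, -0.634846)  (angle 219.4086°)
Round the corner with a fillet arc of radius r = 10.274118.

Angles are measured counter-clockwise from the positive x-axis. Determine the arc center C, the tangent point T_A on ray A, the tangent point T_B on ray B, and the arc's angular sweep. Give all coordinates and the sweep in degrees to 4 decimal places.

bisector direction at 198.7459° = (-0.946953,-0.321372)
center distance |VC| = r/sin(θ/2) = 10.274118/sin(20.6627°) = 29.116220
C = V + |VC|·bis = (-43.2754,1.0720)
T_A = V + ((C−V)·d_A)·d_A = V + 27.2433·d_A = (-42.9317,11.3404)
T_B = V + ((C−V)·d_B)·d_B = V + 27.2433·d_B = (-36.7529,-6.8662)
sweep = 180° − θ = 138.6746°

center=(-43.2754,1.0720) T_A=(-42.9317,11.3404) T_B=(-36.7529,-6.8662) sweep=138.6746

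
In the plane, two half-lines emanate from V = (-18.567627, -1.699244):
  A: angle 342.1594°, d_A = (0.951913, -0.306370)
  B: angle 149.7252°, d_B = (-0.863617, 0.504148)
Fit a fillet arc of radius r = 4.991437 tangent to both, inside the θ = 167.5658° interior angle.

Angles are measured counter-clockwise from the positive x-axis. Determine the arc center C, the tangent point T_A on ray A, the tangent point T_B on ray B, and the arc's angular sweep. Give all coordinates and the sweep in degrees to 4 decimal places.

center=(-16.5208,2.8856) T_A=(-18.0500,-1.8658) T_B=(-19.0372,-1.4251) sweep=12.4342

bisector direction at 65.9423° = (0.407656,0.913135)
center distance |VC| = r/sin(θ/2) = 4.991437/sin(83.7829°) = 5.020967
C = V + |VC|·bis = (-16.5208,2.8856)
T_A = V + ((C−V)·d_A)·d_A = V + 0.5438·d_A = (-18.0500,-1.8658)
T_B = V + ((C−V)·d_B)·d_B = V + 0.5438·d_B = (-19.0372,-1.4251)
sweep = 180° − θ = 12.4342°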